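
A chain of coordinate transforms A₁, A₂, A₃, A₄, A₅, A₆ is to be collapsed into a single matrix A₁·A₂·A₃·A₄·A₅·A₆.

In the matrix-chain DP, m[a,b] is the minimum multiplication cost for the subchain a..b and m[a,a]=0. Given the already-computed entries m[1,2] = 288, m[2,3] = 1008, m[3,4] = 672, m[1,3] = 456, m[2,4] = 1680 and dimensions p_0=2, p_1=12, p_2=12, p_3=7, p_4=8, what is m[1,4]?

m[1,4] = min over k∈[1,3] of m[1,k]+m[k+1,4]+p_{0}·p_k·p_{4}.
k=1: 0 + 1680 + 2·12·8 = 1872; k=2: 288 + 672 + 2·12·8 = 1152; k=3: 456 + 0 + 2·7·8 = 568.
Minimum: 568 at k=3.

568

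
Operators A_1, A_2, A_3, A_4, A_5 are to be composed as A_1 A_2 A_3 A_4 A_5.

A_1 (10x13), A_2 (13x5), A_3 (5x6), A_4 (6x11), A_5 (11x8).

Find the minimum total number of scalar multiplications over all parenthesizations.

1818

Adjacent pairs: A_1A_2 = 10·13·5 = 650; A_2A_3 = 13·5·6 = 390; A_3A_4 = 5·6·11 = 330; A_4A_5 = 6·11·8 = 528.
Length 3: A_1..A_3: k=1: 0+390+10·13·6=1170; k=2: 650+0+10·5·6=950 → min 950 | A_2..A_4: k=2: 0+330+13·5·11=1045; k=3: 390+0+13·6·11=1248 → min 1045 | A_3..A_5: k=3: 0+528+5·6·8=768; k=4: 330+0+5·11·8=770 → min 768.
Length 4: A_1..A_4: k=1: 0+1045+10·13·11=2475; k=2: 650+330+10·5·11=1530; k=3: 950+0+10·6·11=1610 → min 1530 | A_2..A_5: k=2: 0+768+13·5·8=1288; k=3: 390+528+13·6·8=1542; k=4: 1045+0+13·11·8=2189 → min 1288.
Length 5: A_1..A_5: k=1: 0+1288+10·13·8=2328; k=2: 650+768+10·5·8=1818; k=3: 950+528+10·6·8=1958; k=4: 1530+0+10·11·8=2410 → min 1818.
Optimal order: ((A_1 A_2) (A_3 (A_4 A_5))) with cost 1818.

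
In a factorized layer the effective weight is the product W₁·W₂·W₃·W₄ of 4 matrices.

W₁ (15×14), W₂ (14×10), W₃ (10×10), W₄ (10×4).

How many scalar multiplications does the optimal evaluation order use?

1800

Adjacent pairs: W₁W₂ = 15·14·10 = 2100; W₂W₃ = 14·10·10 = 1400; W₃W₄ = 10·10·4 = 400.
Length 3: W₁..W₃: k=1: 0+1400+15·14·10=3500; k=2: 2100+0+15·10·10=3600 → min 3500 | W₂..W₄: k=2: 0+400+14·10·4=960; k=3: 1400+0+14·10·4=1960 → min 960.
Length 4: W₁..W₄: k=1: 0+960+15·14·4=1800; k=2: 2100+400+15·10·4=3100; k=3: 3500+0+15·10·4=4100 → min 1800.
Optimal order: (W₁·(W₂·(W₃·W₄))) with cost 1800.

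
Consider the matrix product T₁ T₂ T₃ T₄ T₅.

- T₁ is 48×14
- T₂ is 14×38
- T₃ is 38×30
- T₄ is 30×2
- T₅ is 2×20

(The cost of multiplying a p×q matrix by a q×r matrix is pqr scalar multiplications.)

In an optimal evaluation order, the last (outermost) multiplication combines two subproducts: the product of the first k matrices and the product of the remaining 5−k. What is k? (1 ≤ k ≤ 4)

4

Adjacent pairs: T₁T₂ = 48·14·38 = 25536; T₂T₃ = 14·38·30 = 15960; T₃T₄ = 38·30·2 = 2280; T₄T₅ = 30·2·20 = 1200.
Length 3: T₁..T₃: k=1: 0+15960+48·14·30=36120; k=2: 25536+0+48·38·30=80256 → min 36120 | T₂..T₄: k=2: 0+2280+14·38·2=3344; k=3: 15960+0+14·30·2=16800 → min 3344 | T₃..T₅: k=3: 0+1200+38·30·20=24000; k=4: 2280+0+38·2·20=3800 → min 3800.
Length 4: T₁..T₄: k=1: 0+3344+48·14·2=4688; k=2: 25536+2280+48·38·2=31464; k=3: 36120+0+48·30·2=39000 → min 4688 | T₂..T₅: k=2: 0+3800+14·38·20=14440; k=3: 15960+1200+14·30·20=25560; k=4: 3344+0+14·2·20=3904 → min 3904.
Top-level splits: k=1: (T₁..T₁)·(T₂..T₅) → 0+3904+48·14·20 = 17344; k=2: (T₁..T₂)·(T₃..T₅) → 25536+3800+48·38·20 = 65816; k=3: (T₁..T₃)·(T₄..T₅) → 36120+1200+48·30·20 = 66120; k=4: (T₁..T₄)·(T₅..T₅) → 4688+0+48·2·20 = 6608.
Best split is after T₄, i.e. k = 4.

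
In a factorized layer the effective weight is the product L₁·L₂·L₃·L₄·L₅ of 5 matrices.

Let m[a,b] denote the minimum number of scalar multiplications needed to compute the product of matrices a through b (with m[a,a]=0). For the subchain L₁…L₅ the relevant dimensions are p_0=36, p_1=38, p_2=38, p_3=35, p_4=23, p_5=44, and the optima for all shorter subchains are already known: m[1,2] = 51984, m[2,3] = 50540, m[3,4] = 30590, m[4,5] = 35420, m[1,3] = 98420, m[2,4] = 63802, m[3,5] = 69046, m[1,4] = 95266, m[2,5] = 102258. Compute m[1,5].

m[1,5] = min over k∈[1,4] of m[1,k]+m[k+1,5]+p_{0}·p_k·p_{5}.
k=1: 0 + 102258 + 36·38·44 = 162450; k=2: 51984 + 69046 + 36·38·44 = 181222; k=3: 98420 + 35420 + 36·35·44 = 189280; k=4: 95266 + 0 + 36·23·44 = 131698.
Minimum: 131698 at k=4.

131698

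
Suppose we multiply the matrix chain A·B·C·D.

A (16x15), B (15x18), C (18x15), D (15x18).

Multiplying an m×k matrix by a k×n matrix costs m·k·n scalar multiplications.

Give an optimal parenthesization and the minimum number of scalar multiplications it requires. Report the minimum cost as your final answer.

11970

Adjacent pairs: AB = 16·15·18 = 4320; BC = 15·18·15 = 4050; CD = 18·15·18 = 4860.
Length 3: A..C: k=1: 0+4050+16·15·15=7650; k=2: 4320+0+16·18·15=8640 → min 7650 | B..D: k=2: 0+4860+15·18·18=9720; k=3: 4050+0+15·15·18=8100 → min 8100.
Length 4: A..D: k=1: 0+8100+16·15·18=12420; k=2: 4320+4860+16·18·18=14364; k=3: 7650+0+16·15·18=11970 → min 11970.
Optimal parenthesization: ((A·(B·C))·D) with cost 11970.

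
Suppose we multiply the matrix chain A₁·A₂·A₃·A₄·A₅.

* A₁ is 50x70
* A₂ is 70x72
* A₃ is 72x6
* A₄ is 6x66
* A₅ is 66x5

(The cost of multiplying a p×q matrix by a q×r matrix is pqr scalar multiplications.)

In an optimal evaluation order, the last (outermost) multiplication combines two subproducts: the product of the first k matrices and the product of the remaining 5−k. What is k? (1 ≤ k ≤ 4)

Adjacent pairs: A₁A₂ = 50·70·72 = 252000; A₂A₃ = 70·72·6 = 30240; A₃A₄ = 72·6·66 = 28512; A₄A₅ = 6·66·5 = 1980.
Length 3: A₁..A₃: k=1: 0+30240+50·70·6=51240; k=2: 252000+0+50·72·6=273600 → min 51240 | A₂..A₄: k=2: 0+28512+70·72·66=361152; k=3: 30240+0+70·6·66=57960 → min 57960 | A₃..A₅: k=3: 0+1980+72·6·5=4140; k=4: 28512+0+72·66·5=52272 → min 4140.
Length 4: A₁..A₄: k=1: 0+57960+50·70·66=288960; k=2: 252000+28512+50·72·66=518112; k=3: 51240+0+50·6·66=71040 → min 71040 | A₂..A₅: k=2: 0+4140+70·72·5=29340; k=3: 30240+1980+70·6·5=34320; k=4: 57960+0+70·66·5=81060 → min 29340.
Top-level splits: k=1: (A₁..A₁)·(A₂..A₅) → 0+29340+50·70·5 = 46840; k=2: (A₁..A₂)·(A₃..A₅) → 252000+4140+50·72·5 = 274140; k=3: (A₁..A₃)·(A₄..A₅) → 51240+1980+50·6·5 = 54720; k=4: (A₁..A₄)·(A₅..A₅) → 71040+0+50·66·5 = 87540.
Best split is after A₁, i.e. k = 1.

1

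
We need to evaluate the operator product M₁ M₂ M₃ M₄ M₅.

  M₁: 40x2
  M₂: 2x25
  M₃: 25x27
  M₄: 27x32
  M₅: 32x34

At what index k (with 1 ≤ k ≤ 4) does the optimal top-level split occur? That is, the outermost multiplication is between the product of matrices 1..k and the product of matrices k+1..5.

1

Adjacent pairs: M₁M₂ = 40·2·25 = 2000; M₂M₃ = 2·25·27 = 1350; M₃M₄ = 25·27·32 = 21600; M₄M₅ = 27·32·34 = 29376.
Length 3: M₁..M₃: k=1: 0+1350+40·2·27=3510; k=2: 2000+0+40·25·27=29000 → min 3510 | M₂..M₄: k=2: 0+21600+2·25·32=23200; k=3: 1350+0+2·27·32=3078 → min 3078 | M₃..M₅: k=3: 0+29376+25·27·34=52326; k=4: 21600+0+25·32·34=48800 → min 48800.
Length 4: M₁..M₄: k=1: 0+3078+40·2·32=5638; k=2: 2000+21600+40·25·32=55600; k=3: 3510+0+40·27·32=38070 → min 5638 | M₂..M₅: k=2: 0+48800+2·25·34=50500; k=3: 1350+29376+2·27·34=32562; k=4: 3078+0+2·32·34=5254 → min 5254.
Top-level splits: k=1: (M₁..M₁)·(M₂..M₅) → 0+5254+40·2·34 = 7974; k=2: (M₁..M₂)·(M₃..M₅) → 2000+48800+40·25·34 = 84800; k=3: (M₁..M₃)·(M₄..M₅) → 3510+29376+40·27·34 = 69606; k=4: (M₁..M₄)·(M₅..M₅) → 5638+0+40·32·34 = 49158.
Best split is after M₁, i.e. k = 1.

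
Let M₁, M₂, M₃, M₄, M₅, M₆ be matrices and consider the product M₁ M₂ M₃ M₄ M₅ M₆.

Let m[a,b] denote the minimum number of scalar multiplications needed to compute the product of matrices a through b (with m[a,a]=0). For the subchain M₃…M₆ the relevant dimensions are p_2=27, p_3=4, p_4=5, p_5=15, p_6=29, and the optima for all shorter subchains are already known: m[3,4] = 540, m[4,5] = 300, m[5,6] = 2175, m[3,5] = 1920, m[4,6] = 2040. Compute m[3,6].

5172

m[3,6] = min over k∈[3,5] of m[3,k]+m[k+1,6]+p_{2}·p_k·p_{6}.
k=3: 0 + 2040 + 27·4·29 = 5172; k=4: 540 + 2175 + 27·5·29 = 6630; k=5: 1920 + 0 + 27·15·29 = 13665.
Minimum: 5172 at k=3.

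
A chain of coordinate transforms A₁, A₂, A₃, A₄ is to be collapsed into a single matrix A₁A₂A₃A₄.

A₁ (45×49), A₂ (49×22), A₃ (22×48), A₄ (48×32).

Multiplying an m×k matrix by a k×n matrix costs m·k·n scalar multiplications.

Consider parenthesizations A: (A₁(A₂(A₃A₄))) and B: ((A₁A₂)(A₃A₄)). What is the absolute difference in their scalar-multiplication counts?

24866

Order A = (A₁(A₂(A₃A₄))): (A₃A₄): 22×48 by 48×32 → 22×32, cost 22·48·32 = 33792; (A₂(A₃A₄)): 49×22 by 22×32 → 49×32, cost 49·22·32 = 34496; cumulative 68288; (A₁(A₂(A₃A₄))): 45×49 by 49×32 → 45×32, cost 45·49·32 = 70560; cumulative 138848. Total 138848.
Order B = ((A₁A₂)(A₃A₄)): (A₁A₂): 45×49 by 49×22 → 45×22, cost 45·49·22 = 48510; (A₃A₄): 22×48 by 48×32 → 22×32, cost 22·48·32 = 33792; ((A₁A₂)(A₃A₄)): 45×22 by 22×32 → 45×32, cost 45·22·32 = 31680; cumulative 113982. Total 113982.
Difference: |138848 − 113982| = 24866.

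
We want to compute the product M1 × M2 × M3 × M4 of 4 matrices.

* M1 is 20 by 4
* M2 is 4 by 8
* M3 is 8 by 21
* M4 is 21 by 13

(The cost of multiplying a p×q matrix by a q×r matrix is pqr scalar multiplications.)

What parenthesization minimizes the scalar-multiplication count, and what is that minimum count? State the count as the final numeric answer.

2804

Adjacent pairs: M1M2 = 20·4·8 = 640; M2M3 = 4·8·21 = 672; M3M4 = 8·21·13 = 2184.
Length 3: M1..M3: k=1: 0+672+20·4·21=2352; k=2: 640+0+20·8·21=4000 → min 2352 | M2..M4: k=2: 0+2184+4·8·13=2600; k=3: 672+0+4·21·13=1764 → min 1764.
Length 4: M1..M4: k=1: 0+1764+20·4·13=2804; k=2: 640+2184+20·8·13=4904; k=3: 2352+0+20·21·13=7812 → min 2804.
Optimal parenthesization: (M1 × ((M2 × M3) × M4)) with cost 2804.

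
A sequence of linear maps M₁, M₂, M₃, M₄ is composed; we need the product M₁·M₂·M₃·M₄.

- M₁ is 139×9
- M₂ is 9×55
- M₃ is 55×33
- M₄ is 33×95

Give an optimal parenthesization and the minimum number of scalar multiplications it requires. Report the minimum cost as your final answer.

Adjacent pairs: M₁M₂ = 139·9·55 = 68805; M₂M₃ = 9·55·33 = 16335; M₃M₄ = 55·33·95 = 172425.
Length 3: M₁..M₃: k=1: 0+16335+139·9·33=57618; k=2: 68805+0+139·55·33=321090 → min 57618 | M₂..M₄: k=2: 0+172425+9·55·95=219450; k=3: 16335+0+9·33·95=44550 → min 44550.
Length 4: M₁..M₄: k=1: 0+44550+139·9·95=163395; k=2: 68805+172425+139·55·95=967505; k=3: 57618+0+139·33·95=493383 → min 163395.
Optimal parenthesization: (M₁·((M₂·M₃)·M₄)) with cost 163395.

163395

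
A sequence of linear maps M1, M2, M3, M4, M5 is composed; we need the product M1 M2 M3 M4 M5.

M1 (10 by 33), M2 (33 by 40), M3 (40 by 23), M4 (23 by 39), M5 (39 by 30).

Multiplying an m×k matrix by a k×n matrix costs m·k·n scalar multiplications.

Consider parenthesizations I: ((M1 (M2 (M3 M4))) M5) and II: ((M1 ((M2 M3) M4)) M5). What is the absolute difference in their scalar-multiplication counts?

27399

Order I = ((M1 (M2 (M3 M4))) M5): (M3 M4): 40×23 by 23×39 → 40×39, cost 40·23·39 = 35880; (M2 (M3 M4)): 33×40 by 40×39 → 33×39, cost 33·40·39 = 51480; cumulative 87360; (M1 (M2 (M3 M4))): 10×33 by 33×39 → 10×39, cost 10·33·39 = 12870; cumulative 100230; ((M1 (M2 (M3 M4))) M5): 10×39 by 39×30 → 10×30, cost 10·39·30 = 11700; cumulative 111930. Total 111930.
Order II = ((M1 ((M2 M3) M4)) M5): (M2 M3): 33×40 by 40×23 → 33×23, cost 33·40·23 = 30360; ((M2 M3) M4): 33×23 by 23×39 → 33×39, cost 33·23·39 = 29601; cumulative 59961; (M1 ((M2 M3) M4)): 10×33 by 33×39 → 10×39, cost 10·33·39 = 12870; cumulative 72831; ((M1 ((M2 M3) M4)) M5): 10×39 by 39×30 → 10×30, cost 10·39·30 = 11700; cumulative 84531. Total 84531.
Difference: |111930 − 84531| = 27399.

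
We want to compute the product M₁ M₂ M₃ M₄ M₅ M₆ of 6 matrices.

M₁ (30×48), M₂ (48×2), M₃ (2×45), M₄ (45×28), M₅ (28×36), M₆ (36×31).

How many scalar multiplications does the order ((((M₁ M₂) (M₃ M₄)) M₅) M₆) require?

70800

(M₁ M₂): 30×48 by 48×2 → 30×2, cost 30·48·2 = 2880
(M₃ M₄): 2×45 by 45×28 → 2×28, cost 2·45·28 = 2520
((M₁ M₂) (M₃ M₄)): 30×2 by 2×28 → 30×28, cost 30·2·28 = 1680; cumulative 7080
(((M₁ M₂) (M₃ M₄)) M₅): 30×28 by 28×36 → 30×36, cost 30·28·36 = 30240; cumulative 37320
((((M₁ M₂) (M₃ M₄)) M₅) M₆): 30×36 by 36×31 → 30×31, cost 30·36·31 = 33480; cumulative 70800
Total: 70800 scalar multiplications.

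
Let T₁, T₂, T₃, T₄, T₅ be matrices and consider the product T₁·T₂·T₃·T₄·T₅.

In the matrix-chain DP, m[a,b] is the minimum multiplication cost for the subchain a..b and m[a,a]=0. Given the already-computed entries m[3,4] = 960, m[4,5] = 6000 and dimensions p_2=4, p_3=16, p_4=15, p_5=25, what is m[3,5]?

m[3,5] = min over k∈[3,4] of m[3,k]+m[k+1,5]+p_{2}·p_k·p_{5}.
k=3: 0 + 6000 + 4·16·25 = 7600; k=4: 960 + 0 + 4·15·25 = 2460.
Minimum: 2460 at k=4.

2460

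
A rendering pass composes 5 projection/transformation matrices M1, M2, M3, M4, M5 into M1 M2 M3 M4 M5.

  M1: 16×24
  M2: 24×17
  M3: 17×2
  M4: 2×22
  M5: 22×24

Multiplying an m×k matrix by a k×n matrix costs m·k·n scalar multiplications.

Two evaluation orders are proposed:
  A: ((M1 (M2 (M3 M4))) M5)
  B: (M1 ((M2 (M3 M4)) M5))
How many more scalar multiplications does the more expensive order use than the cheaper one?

Order A = ((M1 (M2 (M3 M4))) M5): (M3 M4): 17×2 by 2×22 → 17×22, cost 17·2·22 = 748; (M2 (M3 M4)): 24×17 by 17×22 → 24×22, cost 24·17·22 = 8976; cumulative 9724; (M1 (M2 (M3 M4))): 16×24 by 24×22 → 16×22, cost 16·24·22 = 8448; cumulative 18172; ((M1 (M2 (M3 M4))) M5): 16×22 by 22×24 → 16×24, cost 16·22·24 = 8448; cumulative 26620. Total 26620.
Order B = (M1 ((M2 (M3 M4)) M5)): (M3 M4): 17×2 by 2×22 → 17×22, cost 17·2·22 = 748; (M2 (M3 M4)): 24×17 by 17×22 → 24×22, cost 24·17·22 = 8976; cumulative 9724; ((M2 (M3 M4)) M5): 24×22 by 22×24 → 24×24, cost 24·22·24 = 12672; cumulative 22396; (M1 ((M2 (M3 M4)) M5)): 16×24 by 24×24 → 16×24, cost 16·24·24 = 9216; cumulative 31612. Total 31612.
Difference: |26620 − 31612| = 4992.

4992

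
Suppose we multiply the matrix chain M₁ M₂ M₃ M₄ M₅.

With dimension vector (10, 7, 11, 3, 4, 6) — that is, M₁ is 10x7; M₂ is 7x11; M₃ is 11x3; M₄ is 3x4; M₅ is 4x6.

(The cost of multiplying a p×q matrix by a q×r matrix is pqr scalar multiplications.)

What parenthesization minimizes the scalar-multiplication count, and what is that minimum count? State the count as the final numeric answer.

Adjacent pairs: M₁M₂ = 10·7·11 = 770; M₂M₃ = 7·11·3 = 231; M₃M₄ = 11·3·4 = 132; M₄M₅ = 3·4·6 = 72.
Length 3: M₁..M₃: k=1: 0+231+10·7·3=441; k=2: 770+0+10·11·3=1100 → min 441 | M₂..M₄: k=2: 0+132+7·11·4=440; k=3: 231+0+7·3·4=315 → min 315 | M₃..M₅: k=3: 0+72+11·3·6=270; k=4: 132+0+11·4·6=396 → min 270.
Length 4: M₁..M₄: k=1: 0+315+10·7·4=595; k=2: 770+132+10·11·4=1342; k=3: 441+0+10·3·4=561 → min 561 | M₂..M₅: k=2: 0+270+7·11·6=732; k=3: 231+72+7·3·6=429; k=4: 315+0+7·4·6=483 → min 429.
Length 5: M₁..M₅: k=1: 0+429+10·7·6=849; k=2: 770+270+10·11·6=1700; k=3: 441+72+10·3·6=693; k=4: 561+0+10·4·6=801 → min 693.
Optimal parenthesization: ((M₁ (M₂ M₃)) (M₄ M₅)) with cost 693.

693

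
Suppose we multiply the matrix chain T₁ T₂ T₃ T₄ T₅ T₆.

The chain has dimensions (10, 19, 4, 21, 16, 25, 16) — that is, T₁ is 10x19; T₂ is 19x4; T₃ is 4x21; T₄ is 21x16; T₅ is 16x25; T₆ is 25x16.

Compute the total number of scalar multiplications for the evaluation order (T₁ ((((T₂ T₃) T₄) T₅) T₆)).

26220

(T₂ T₃): 19×4 by 4×21 → 19×21, cost 19·4·21 = 1596
((T₂ T₃) T₄): 19×21 by 21×16 → 19×16, cost 19·21·16 = 6384; cumulative 7980
(((T₂ T₃) T₄) T₅): 19×16 by 16×25 → 19×25, cost 19·16·25 = 7600; cumulative 15580
((((T₂ T₃) T₄) T₅) T₆): 19×25 by 25×16 → 19×16, cost 19·25·16 = 7600; cumulative 23180
(T₁ ((((T₂ T₃) T₄) T₅) T₆)): 10×19 by 19×16 → 10×16, cost 10·19·16 = 3040; cumulative 26220
Total: 26220 scalar multiplications.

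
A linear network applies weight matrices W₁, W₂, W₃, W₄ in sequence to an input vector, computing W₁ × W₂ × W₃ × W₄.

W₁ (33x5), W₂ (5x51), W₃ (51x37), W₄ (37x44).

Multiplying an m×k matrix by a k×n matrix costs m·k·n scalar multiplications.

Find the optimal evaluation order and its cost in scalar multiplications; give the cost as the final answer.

Adjacent pairs: W₁W₂ = 33·5·51 = 8415; W₂W₃ = 5·51·37 = 9435; W₃W₄ = 51·37·44 = 83028.
Length 3: W₁..W₃: k=1: 0+9435+33·5·37=15540; k=2: 8415+0+33·51·37=70686 → min 15540 | W₂..W₄: k=2: 0+83028+5·51·44=94248; k=3: 9435+0+5·37·44=17575 → min 17575.
Length 4: W₁..W₄: k=1: 0+17575+33·5·44=24835; k=2: 8415+83028+33·51·44=165495; k=3: 15540+0+33·37·44=69264 → min 24835.
Optimal parenthesization: (W₁ × ((W₂ × W₃) × W₄)) with cost 24835.

24835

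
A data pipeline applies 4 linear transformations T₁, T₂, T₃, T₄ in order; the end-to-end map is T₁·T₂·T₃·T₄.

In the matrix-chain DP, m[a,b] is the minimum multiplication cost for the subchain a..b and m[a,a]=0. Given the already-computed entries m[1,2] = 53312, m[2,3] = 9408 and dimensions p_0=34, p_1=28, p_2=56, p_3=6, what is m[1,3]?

15120

m[1,3] = min over k∈[1,2] of m[1,k]+m[k+1,3]+p_{0}·p_k·p_{3}.
k=1: 0 + 9408 + 34·28·6 = 15120; k=2: 53312 + 0 + 34·56·6 = 64736.
Minimum: 15120 at k=1.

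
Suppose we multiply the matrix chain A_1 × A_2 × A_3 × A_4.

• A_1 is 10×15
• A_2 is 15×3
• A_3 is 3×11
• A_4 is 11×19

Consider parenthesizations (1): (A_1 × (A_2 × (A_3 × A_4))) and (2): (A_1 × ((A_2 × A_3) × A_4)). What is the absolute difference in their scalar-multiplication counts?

Order (1) = (A_1 × (A_2 × (A_3 × A_4))): (A_3 × A_4): 3×11 by 11×19 → 3×19, cost 3·11·19 = 627; (A_2 × (A_3 × A_4)): 15×3 by 3×19 → 15×19, cost 15·3·19 = 855; cumulative 1482; (A_1 × (A_2 × (A_3 × A_4))): 10×15 by 15×19 → 10×19, cost 10·15·19 = 2850; cumulative 4332. Total 4332.
Order (2) = (A_1 × ((A_2 × A_3) × A_4)): (A_2 × A_3): 15×3 by 3×11 → 15×11, cost 15·3·11 = 495; ((A_2 × A_3) × A_4): 15×11 by 11×19 → 15×19, cost 15·11·19 = 3135; cumulative 3630; (A_1 × ((A_2 × A_3) × A_4)): 10×15 by 15×19 → 10×19, cost 10·15·19 = 2850; cumulative 6480. Total 6480.
Difference: |4332 − 6480| = 2148.

2148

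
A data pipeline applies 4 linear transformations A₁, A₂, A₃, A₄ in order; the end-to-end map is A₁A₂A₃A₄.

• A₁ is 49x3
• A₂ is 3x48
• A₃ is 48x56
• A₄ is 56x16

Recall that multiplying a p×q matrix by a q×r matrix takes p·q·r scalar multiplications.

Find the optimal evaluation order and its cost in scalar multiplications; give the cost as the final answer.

13104

Adjacent pairs: A₁A₂ = 49·3·48 = 7056; A₂A₃ = 3·48·56 = 8064; A₃A₄ = 48·56·16 = 43008.
Length 3: A₁..A₃: k=1: 0+8064+49·3·56=16296; k=2: 7056+0+49·48·56=138768 → min 16296 | A₂..A₄: k=2: 0+43008+3·48·16=45312; k=3: 8064+0+3·56·16=10752 → min 10752.
Length 4: A₁..A₄: k=1: 0+10752+49·3·16=13104; k=2: 7056+43008+49·48·16=87696; k=3: 16296+0+49·56·16=60200 → min 13104.
Optimal parenthesization: (A₁((A₂A₃)A₄)) with cost 13104.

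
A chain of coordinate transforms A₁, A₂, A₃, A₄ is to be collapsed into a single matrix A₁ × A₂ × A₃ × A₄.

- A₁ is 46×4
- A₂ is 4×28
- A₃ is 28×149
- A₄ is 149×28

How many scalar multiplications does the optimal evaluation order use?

Adjacent pairs: A₁A₂ = 46·4·28 = 5152; A₂A₃ = 4·28·149 = 16688; A₃A₄ = 28·149·28 = 116816.
Length 3: A₁..A₃: k=1: 0+16688+46·4·149=44104; k=2: 5152+0+46·28·149=197064 → min 44104 | A₂..A₄: k=2: 0+116816+4·28·28=119952; k=3: 16688+0+4·149·28=33376 → min 33376.
Length 4: A₁..A₄: k=1: 0+33376+46·4·28=38528; k=2: 5152+116816+46·28·28=158032; k=3: 44104+0+46·149·28=236016 → min 38528.
Optimal order: (A₁ × ((A₂ × A₃) × A₄)) with cost 38528.

38528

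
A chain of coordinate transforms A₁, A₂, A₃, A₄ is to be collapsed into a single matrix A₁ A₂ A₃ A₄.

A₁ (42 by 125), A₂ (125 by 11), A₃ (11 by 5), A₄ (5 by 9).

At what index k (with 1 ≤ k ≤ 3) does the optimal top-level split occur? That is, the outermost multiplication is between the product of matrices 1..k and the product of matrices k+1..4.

3

Adjacent pairs: A₁A₂ = 42·125·11 = 57750; A₂A₃ = 125·11·5 = 6875; A₃A₄ = 11·5·9 = 495.
Length 3: A₁..A₃: k=1: 0+6875+42·125·5=33125; k=2: 57750+0+42·11·5=60060 → min 33125 | A₂..A₄: k=2: 0+495+125·11·9=12870; k=3: 6875+0+125·5·9=12500 → min 12500.
Top-level splits: k=1: (A₁..A₁)·(A₂..A₄) → 0+12500+42·125·9 = 59750; k=2: (A₁..A₂)·(A₃..A₄) → 57750+495+42·11·9 = 62403; k=3: (A₁..A₃)·(A₄..A₄) → 33125+0+42·5·9 = 35015.
Best split is after A₃, i.e. k = 3.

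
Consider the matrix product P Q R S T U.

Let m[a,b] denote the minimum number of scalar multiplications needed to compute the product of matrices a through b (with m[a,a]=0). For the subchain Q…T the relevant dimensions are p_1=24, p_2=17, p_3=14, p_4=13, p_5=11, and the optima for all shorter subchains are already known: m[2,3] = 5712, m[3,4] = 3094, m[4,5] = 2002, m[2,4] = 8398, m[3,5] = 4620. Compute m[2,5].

9108

m[2,5] = min over k∈[2,4] of m[2,k]+m[k+1,5]+p_{1}·p_k·p_{5}.
k=2: 0 + 4620 + 24·17·11 = 9108; k=3: 5712 + 2002 + 24·14·11 = 11410; k=4: 8398 + 0 + 24·13·11 = 11830.
Minimum: 9108 at k=2.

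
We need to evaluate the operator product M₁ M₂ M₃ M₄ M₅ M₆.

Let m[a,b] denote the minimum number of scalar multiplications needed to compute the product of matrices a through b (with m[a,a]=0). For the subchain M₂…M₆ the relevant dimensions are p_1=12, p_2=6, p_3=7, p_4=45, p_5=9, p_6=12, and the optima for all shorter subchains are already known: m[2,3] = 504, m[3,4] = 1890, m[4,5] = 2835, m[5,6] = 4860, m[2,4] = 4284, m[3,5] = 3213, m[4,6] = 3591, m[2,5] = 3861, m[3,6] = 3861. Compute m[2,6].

m[2,6] = min over k∈[2,5] of m[2,k]+m[k+1,6]+p_{1}·p_k·p_{6}.
k=2: 0 + 3861 + 12·6·12 = 4725; k=3: 504 + 3591 + 12·7·12 = 5103; k=4: 4284 + 4860 + 12·45·12 = 15624; k=5: 3861 + 0 + 12·9·12 = 5157.
Minimum: 4725 at k=2.

4725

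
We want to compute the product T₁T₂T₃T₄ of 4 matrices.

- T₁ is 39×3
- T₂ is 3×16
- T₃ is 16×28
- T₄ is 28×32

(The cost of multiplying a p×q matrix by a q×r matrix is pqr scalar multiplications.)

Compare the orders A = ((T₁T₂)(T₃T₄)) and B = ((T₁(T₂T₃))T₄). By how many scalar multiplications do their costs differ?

Order A = ((T₁T₂)(T₃T₄)): (T₁T₂): 39×3 by 3×16 → 39×16, cost 39·3·16 = 1872; (T₃T₄): 16×28 by 28×32 → 16×32, cost 16·28·32 = 14336; ((T₁T₂)(T₃T₄)): 39×16 by 16×32 → 39×32, cost 39·16·32 = 19968; cumulative 36176. Total 36176.
Order B = ((T₁(T₂T₃))T₄): (T₂T₃): 3×16 by 16×28 → 3×28, cost 3·16·28 = 1344; (T₁(T₂T₃)): 39×3 by 3×28 → 39×28, cost 39·3·28 = 3276; cumulative 4620; ((T₁(T₂T₃))T₄): 39×28 by 28×32 → 39×32, cost 39·28·32 = 34944; cumulative 39564. Total 39564.
Difference: |36176 − 39564| = 3388.

3388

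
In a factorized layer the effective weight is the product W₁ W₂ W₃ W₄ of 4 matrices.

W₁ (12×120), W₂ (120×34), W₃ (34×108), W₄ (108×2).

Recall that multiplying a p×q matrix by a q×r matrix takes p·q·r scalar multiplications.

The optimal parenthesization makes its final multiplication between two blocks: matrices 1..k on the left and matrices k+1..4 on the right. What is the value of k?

Adjacent pairs: W₁W₂ = 12·120·34 = 48960; W₂W₃ = 120·34·108 = 440640; W₃W₄ = 34·108·2 = 7344.
Length 3: W₁..W₃: k=1: 0+440640+12·120·108=596160; k=2: 48960+0+12·34·108=93024 → min 93024 | W₂..W₄: k=2: 0+7344+120·34·2=15504; k=3: 440640+0+120·108·2=466560 → min 15504.
Top-level splits: k=1: (W₁..W₁)·(W₂..W₄) → 0+15504+12·120·2 = 18384; k=2: (W₁..W₂)·(W₃..W₄) → 48960+7344+12·34·2 = 57120; k=3: (W₁..W₃)·(W₄..W₄) → 93024+0+12·108·2 = 95616.
Best split is after W₁, i.e. k = 1.

1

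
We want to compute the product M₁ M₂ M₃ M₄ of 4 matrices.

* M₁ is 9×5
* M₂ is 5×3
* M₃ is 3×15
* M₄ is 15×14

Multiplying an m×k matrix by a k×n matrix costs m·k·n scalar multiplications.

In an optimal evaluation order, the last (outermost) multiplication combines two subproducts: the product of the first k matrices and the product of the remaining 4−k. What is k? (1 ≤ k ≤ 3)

2

Adjacent pairs: M₁M₂ = 9·5·3 = 135; M₂M₃ = 5·3·15 = 225; M₃M₄ = 3·15·14 = 630.
Length 3: M₁..M₃: k=1: 0+225+9·5·15=900; k=2: 135+0+9·3·15=540 → min 540 | M₂..M₄: k=2: 0+630+5·3·14=840; k=3: 225+0+5·15·14=1275 → min 840.
Top-level splits: k=1: (M₁..M₁)·(M₂..M₄) → 0+840+9·5·14 = 1470; k=2: (M₁..M₂)·(M₃..M₄) → 135+630+9·3·14 = 1143; k=3: (M₁..M₃)·(M₄..M₄) → 540+0+9·15·14 = 2430.
Best split is after M₂, i.e. k = 2.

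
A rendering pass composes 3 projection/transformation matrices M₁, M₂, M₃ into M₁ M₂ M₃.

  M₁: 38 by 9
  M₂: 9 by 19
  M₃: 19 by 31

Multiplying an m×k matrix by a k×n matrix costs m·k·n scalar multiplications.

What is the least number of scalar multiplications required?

15903

Order (M₁ (M₂ M₃)): (M₂ M₃): 9×19 by 19×31 → 9×31, cost 9·19·31 = 5301; (M₁ (M₂ M₃)): 38×9 by 9×31 → 38×31, cost 38·9·31 = 10602; cumulative 15903. Total 15903.
Order ((M₁ M₂) M₃): (M₁ M₂): 38×9 by 9×19 → 38×19, cost 38·9·19 = 6498; ((M₁ M₂) M₃): 38×19 by 19×31 → 38×31, cost 38·19·31 = 22382; cumulative 28880. Total 28880.
Minimum: 15903.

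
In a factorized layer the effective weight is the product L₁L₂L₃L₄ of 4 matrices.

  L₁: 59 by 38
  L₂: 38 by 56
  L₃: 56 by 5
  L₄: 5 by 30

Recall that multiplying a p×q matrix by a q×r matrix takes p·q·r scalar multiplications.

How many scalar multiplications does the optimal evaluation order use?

Adjacent pairs: L₁L₂ = 59·38·56 = 125552; L₂L₃ = 38·56·5 = 10640; L₃L₄ = 56·5·30 = 8400.
Length 3: L₁..L₃: k=1: 0+10640+59·38·5=21850; k=2: 125552+0+59·56·5=142072 → min 21850 | L₂..L₄: k=2: 0+8400+38·56·30=72240; k=3: 10640+0+38·5·30=16340 → min 16340.
Length 4: L₁..L₄: k=1: 0+16340+59·38·30=83600; k=2: 125552+8400+59·56·30=233072; k=3: 21850+0+59·5·30=30700 → min 30700.
Optimal order: ((L₁(L₂L₃))L₄) with cost 30700.

30700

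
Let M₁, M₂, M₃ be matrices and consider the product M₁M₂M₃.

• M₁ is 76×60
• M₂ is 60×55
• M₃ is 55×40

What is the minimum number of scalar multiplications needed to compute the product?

314400

Order (M₁(M₂M₃)): (M₂M₃): 60×55 by 55×40 → 60×40, cost 60·55·40 = 132000; (M₁(M₂M₃)): 76×60 by 60×40 → 76×40, cost 76·60·40 = 182400; cumulative 314400. Total 314400.
Order ((M₁M₂)M₃): (M₁M₂): 76×60 by 60×55 → 76×55, cost 76·60·55 = 250800; ((M₁M₂)M₃): 76×55 by 55×40 → 76×40, cost 76·55·40 = 167200; cumulative 418000. Total 418000.
Minimum: 314400.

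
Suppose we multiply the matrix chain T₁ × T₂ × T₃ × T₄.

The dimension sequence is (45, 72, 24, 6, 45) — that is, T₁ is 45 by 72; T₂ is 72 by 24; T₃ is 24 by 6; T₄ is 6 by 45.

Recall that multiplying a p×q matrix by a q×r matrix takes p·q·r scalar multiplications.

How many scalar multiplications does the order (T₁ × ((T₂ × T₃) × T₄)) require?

(T₂ × T₃): 72×24 by 24×6 → 72×6, cost 72·24·6 = 10368
((T₂ × T₃) × T₄): 72×6 by 6×45 → 72×45, cost 72·6·45 = 19440; cumulative 29808
(T₁ × ((T₂ × T₃) × T₄)): 45×72 by 72×45 → 45×45, cost 45·72·45 = 145800; cumulative 175608
Total: 175608 scalar multiplications.

175608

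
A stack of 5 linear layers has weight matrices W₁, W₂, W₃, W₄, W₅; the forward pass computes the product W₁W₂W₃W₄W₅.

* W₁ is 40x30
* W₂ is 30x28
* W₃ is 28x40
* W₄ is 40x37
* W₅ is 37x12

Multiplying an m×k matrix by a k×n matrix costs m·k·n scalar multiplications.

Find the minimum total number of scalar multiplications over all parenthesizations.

Adjacent pairs: W₁W₂ = 40·30·28 = 33600; W₂W₃ = 30·28·40 = 33600; W₃W₄ = 28·40·37 = 41440; W₄W₅ = 40·37·12 = 17760.
Length 3: W₁..W₃: k=1: 0+33600+40·30·40=81600; k=2: 33600+0+40·28·40=78400 → min 78400 | W₂..W₄: k=2: 0+41440+30·28·37=72520; k=3: 33600+0+30·40·37=78000 → min 72520 | W₃..W₅: k=3: 0+17760+28·40·12=31200; k=4: 41440+0+28·37·12=53872 → min 31200.
Length 4: W₁..W₄: k=1: 0+72520+40·30·37=116920; k=2: 33600+41440+40·28·37=116480; k=3: 78400+0+40·40·37=137600 → min 116480 | W₂..W₅: k=2: 0+31200+30·28·12=41280; k=3: 33600+17760+30·40·12=65760; k=4: 72520+0+30·37·12=85840 → min 41280.
Length 5: W₁..W₅: k=1: 0+41280+40·30·12=55680; k=2: 33600+31200+40·28·12=78240; k=3: 78400+17760+40·40·12=115360; k=4: 116480+0+40·37·12=134240 → min 55680.
Optimal order: (W₁(W₂(W₃(W₄W₅)))) with cost 55680.

55680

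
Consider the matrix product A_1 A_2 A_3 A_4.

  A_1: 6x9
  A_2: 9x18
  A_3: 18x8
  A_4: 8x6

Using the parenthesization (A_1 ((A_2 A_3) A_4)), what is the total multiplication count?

2052

(A_2 A_3): 9×18 by 18×8 → 9×8, cost 9·18·8 = 1296
((A_2 A_3) A_4): 9×8 by 8×6 → 9×6, cost 9·8·6 = 432; cumulative 1728
(A_1 ((A_2 A_3) A_4)): 6×9 by 9×6 → 6×6, cost 6·9·6 = 324; cumulative 2052
Total: 2052 scalar multiplications.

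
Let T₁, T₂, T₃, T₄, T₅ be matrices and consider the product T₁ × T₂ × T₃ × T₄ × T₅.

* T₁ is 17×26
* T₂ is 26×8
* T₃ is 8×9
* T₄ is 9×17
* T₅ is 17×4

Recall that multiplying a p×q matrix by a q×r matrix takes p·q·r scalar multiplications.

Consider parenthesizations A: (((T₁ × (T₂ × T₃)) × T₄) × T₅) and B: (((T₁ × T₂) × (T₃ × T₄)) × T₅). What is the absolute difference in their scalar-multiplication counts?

1379

Order A = (((T₁ × (T₂ × T₃)) × T₄) × T₅): (T₂ × T₃): 26×8 by 8×9 → 26×9, cost 26·8·9 = 1872; (T₁ × (T₂ × T₃)): 17×26 by 26×9 → 17×9, cost 17·26·9 = 3978; cumulative 5850; ((T₁ × (T₂ × T₃)) × T₄): 17×9 by 9×17 → 17×17, cost 17·9·17 = 2601; cumulative 8451; (((T₁ × (T₂ × T₃)) × T₄) × T₅): 17×17 by 17×4 → 17×4, cost 17·17·4 = 1156; cumulative 9607. Total 9607.
Order B = (((T₁ × T₂) × (T₃ × T₄)) × T₅): (T₁ × T₂): 17×26 by 26×8 → 17×8, cost 17·26·8 = 3536; (T₃ × T₄): 8×9 by 9×17 → 8×17, cost 8·9·17 = 1224; ((T₁ × T₂) × (T₃ × T₄)): 17×8 by 8×17 → 17×17, cost 17·8·17 = 2312; cumulative 7072; (((T₁ × T₂) × (T₃ × T₄)) × T₅): 17×17 by 17×4 → 17×4, cost 17·17·4 = 1156; cumulative 8228. Total 8228.
Difference: |9607 − 8228| = 1379.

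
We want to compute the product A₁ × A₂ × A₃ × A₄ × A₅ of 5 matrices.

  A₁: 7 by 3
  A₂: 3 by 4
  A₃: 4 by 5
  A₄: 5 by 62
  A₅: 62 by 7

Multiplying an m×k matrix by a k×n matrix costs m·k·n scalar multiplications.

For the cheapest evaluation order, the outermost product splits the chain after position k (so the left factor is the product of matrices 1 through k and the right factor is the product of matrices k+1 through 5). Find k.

Adjacent pairs: A₁A₂ = 7·3·4 = 84; A₂A₃ = 3·4·5 = 60; A₃A₄ = 4·5·62 = 1240; A₄A₅ = 5·62·7 = 2170.
Length 3: A₁..A₃: k=1: 0+60+7·3·5=165; k=2: 84+0+7·4·5=224 → min 165 | A₂..A₄: k=2: 0+1240+3·4·62=1984; k=3: 60+0+3·5·62=990 → min 990 | A₃..A₅: k=3: 0+2170+4·5·7=2310; k=4: 1240+0+4·62·7=2976 → min 2310.
Length 4: A₁..A₄: k=1: 0+990+7·3·62=2292; k=2: 84+1240+7·4·62=3060; k=3: 165+0+7·5·62=2335 → min 2292 | A₂..A₅: k=2: 0+2310+3·4·7=2394; k=3: 60+2170+3·5·7=2335; k=4: 990+0+3·62·7=2292 → min 2292.
Top-level splits: k=1: (A₁..A₁)·(A₂..A₅) → 0+2292+7·3·7 = 2439; k=2: (A₁..A₂)·(A₃..A₅) → 84+2310+7·4·7 = 2590; k=3: (A₁..A₃)·(A₄..A₅) → 165+2170+7·5·7 = 2580; k=4: (A₁..A₄)·(A₅..A₅) → 2292+0+7·62·7 = 5330.
Best split is after A₁, i.e. k = 1.

1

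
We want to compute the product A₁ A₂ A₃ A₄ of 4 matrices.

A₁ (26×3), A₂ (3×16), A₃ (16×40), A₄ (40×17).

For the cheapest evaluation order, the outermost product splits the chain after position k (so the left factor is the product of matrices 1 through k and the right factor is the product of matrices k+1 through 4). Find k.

Adjacent pairs: A₁A₂ = 26·3·16 = 1248; A₂A₃ = 3·16·40 = 1920; A₃A₄ = 16·40·17 = 10880.
Length 3: A₁..A₃: k=1: 0+1920+26·3·40=5040; k=2: 1248+0+26·16·40=17888 → min 5040 | A₂..A₄: k=2: 0+10880+3·16·17=11696; k=3: 1920+0+3·40·17=3960 → min 3960.
Top-level splits: k=1: (A₁..A₁)·(A₂..A₄) → 0+3960+26·3·17 = 5286; k=2: (A₁..A₂)·(A₃..A₄) → 1248+10880+26·16·17 = 19200; k=3: (A₁..A₃)·(A₄..A₄) → 5040+0+26·40·17 = 22720.
Best split is after A₁, i.e. k = 1.

1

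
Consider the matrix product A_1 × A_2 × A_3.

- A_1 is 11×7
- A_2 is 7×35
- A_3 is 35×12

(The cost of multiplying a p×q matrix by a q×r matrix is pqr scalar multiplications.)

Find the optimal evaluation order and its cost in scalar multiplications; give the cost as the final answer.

(A_1 × (A_2 × A_3)): cost 3864.
((A_1 × A_2) × A_3): cost 7315.
Optimal: (A_1 × (A_2 × A_3)) with cost 3864.

3864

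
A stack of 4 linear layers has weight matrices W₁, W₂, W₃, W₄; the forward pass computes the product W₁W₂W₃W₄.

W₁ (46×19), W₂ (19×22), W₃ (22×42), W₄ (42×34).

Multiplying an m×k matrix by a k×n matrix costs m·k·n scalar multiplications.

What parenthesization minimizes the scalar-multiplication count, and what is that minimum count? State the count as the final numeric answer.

Adjacent pairs: W₁W₂ = 46·19·22 = 19228; W₂W₃ = 19·22·42 = 17556; W₃W₄ = 22·42·34 = 31416.
Length 3: W₁..W₃: k=1: 0+17556+46·19·42=54264; k=2: 19228+0+46·22·42=61732 → min 54264 | W₂..W₄: k=2: 0+31416+19·22·34=45628; k=3: 17556+0+19·42·34=44688 → min 44688.
Length 4: W₁..W₄: k=1: 0+44688+46·19·34=74404; k=2: 19228+31416+46·22·34=85052; k=3: 54264+0+46·42·34=119952 → min 74404.
Optimal parenthesization: (W₁((W₂W₃)W₄)) with cost 74404.

74404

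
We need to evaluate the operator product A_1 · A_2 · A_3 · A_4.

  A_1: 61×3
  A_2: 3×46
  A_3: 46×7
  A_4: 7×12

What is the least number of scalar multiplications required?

3414

Adjacent pairs: A_1A_2 = 61·3·46 = 8418; A_2A_3 = 3·46·7 = 966; A_3A_4 = 46·7·12 = 3864.
Length 3: A_1..A_3: k=1: 0+966+61·3·7=2247; k=2: 8418+0+61·46·7=28060 → min 2247 | A_2..A_4: k=2: 0+3864+3·46·12=5520; k=3: 966+0+3·7·12=1218 → min 1218.
Length 4: A_1..A_4: k=1: 0+1218+61·3·12=3414; k=2: 8418+3864+61·46·12=45954; k=3: 2247+0+61·7·12=7371 → min 3414.
Optimal order: (A_1 · ((A_2 · A_3) · A_4)) with cost 3414.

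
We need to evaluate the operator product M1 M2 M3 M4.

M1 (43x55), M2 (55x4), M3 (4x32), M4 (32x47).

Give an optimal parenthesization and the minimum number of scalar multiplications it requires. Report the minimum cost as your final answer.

Adjacent pairs: M1M2 = 43·55·4 = 9460; M2M3 = 55·4·32 = 7040; M3M4 = 4·32·47 = 6016.
Length 3: M1..M3: k=1: 0+7040+43·55·32=82720; k=2: 9460+0+43·4·32=14964 → min 14964 | M2..M4: k=2: 0+6016+55·4·47=16356; k=3: 7040+0+55·32·47=89760 → min 16356.
Length 4: M1..M4: k=1: 0+16356+43·55·47=127511; k=2: 9460+6016+43·4·47=23560; k=3: 14964+0+43·32·47=79636 → min 23560.
Optimal parenthesization: ((M1 M2) (M3 M4)) with cost 23560.

23560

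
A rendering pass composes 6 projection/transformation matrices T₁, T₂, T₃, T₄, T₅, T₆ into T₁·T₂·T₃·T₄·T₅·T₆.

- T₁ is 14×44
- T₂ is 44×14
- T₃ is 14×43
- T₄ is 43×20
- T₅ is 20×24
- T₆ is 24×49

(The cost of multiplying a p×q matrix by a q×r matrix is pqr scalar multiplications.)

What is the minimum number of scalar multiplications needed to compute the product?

47768

Adjacent pairs: T₁T₂ = 14·44·14 = 8624; T₂T₃ = 44·14·43 = 26488; T₃T₄ = 14·43·20 = 12040; T₄T₅ = 43·20·24 = 20640; T₅T₆ = 20·24·49 = 23520.
Length 3: T₁..T₃: k=1: 0+26488+14·44·43=52976; k=2: 8624+0+14·14·43=17052 → min 17052 | T₂..T₄: k=2: 0+12040+44·14·20=24360; k=3: 26488+0+44·43·20=64328 → min 24360 | T₃..T₅: k=3: 0+20640+14·43·24=35088; k=4: 12040+0+14·20·24=18760 → min 18760 | T₄..T₆: k=4: 0+23520+43·20·49=65660; k=5: 20640+0+43·24·49=71208 → min 65660.
Length 4: T₁..T₄: k=1: 0+24360+14·44·20=36680; k=2: 8624+12040+14·14·20=24584; k=3: 17052+0+14·43·20=29092 → min 24584 | T₂..T₅: k=2: 0+18760+44·14·24=33544; k=3: 26488+20640+44·43·24=92536; k=4: 24360+0+44·20·24=45480 → min 33544 | T₃..T₆: k=3: 0+65660+14·43·49=95158; k=4: 12040+23520+14·20·49=49280; k=5: 18760+0+14·24·49=35224 → min 35224.
Length 5: T₁..T₅: k=1: 0+33544+14·44·24=48328; k=2: 8624+18760+14·14·24=32088; k=3: 17052+20640+14·43·24=52140; k=4: 24584+0+14·20·24=31304 → min 31304 | T₂..T₆: k=2: 0+35224+44·14·49=65408; k=3: 26488+65660+44·43·49=184856; k=4: 24360+23520+44·20·49=91000; k=5: 33544+0+44·24·49=85288 → min 65408.
Length 6: T₁..T₆: k=1: 0+65408+14·44·49=95592; k=2: 8624+35224+14·14·49=53452; k=3: 17052+65660+14·43·49=112210; k=4: 24584+23520+14·20·49=61824; k=5: 31304+0+14·24·49=47768 → min 47768.
Optimal order: ((((T₁·T₂)·(T₃·T₄))·T₅)·T₆) with cost 47768.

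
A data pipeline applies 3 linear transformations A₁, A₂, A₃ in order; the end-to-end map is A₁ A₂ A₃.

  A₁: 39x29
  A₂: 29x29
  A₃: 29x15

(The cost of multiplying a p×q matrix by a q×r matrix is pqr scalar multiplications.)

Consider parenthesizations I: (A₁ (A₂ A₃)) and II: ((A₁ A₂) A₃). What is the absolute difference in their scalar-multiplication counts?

20184

Order I = (A₁ (A₂ A₃)): (A₂ A₃): 29×29 by 29×15 → 29×15, cost 29·29·15 = 12615; (A₁ (A₂ A₃)): 39×29 by 29×15 → 39×15, cost 39·29·15 = 16965; cumulative 29580. Total 29580.
Order II = ((A₁ A₂) A₃): (A₁ A₂): 39×29 by 29×29 → 39×29, cost 39·29·29 = 32799; ((A₁ A₂) A₃): 39×29 by 29×15 → 39×15, cost 39·29·15 = 16965; cumulative 49764. Total 49764.
Difference: |29580 − 49764| = 20184.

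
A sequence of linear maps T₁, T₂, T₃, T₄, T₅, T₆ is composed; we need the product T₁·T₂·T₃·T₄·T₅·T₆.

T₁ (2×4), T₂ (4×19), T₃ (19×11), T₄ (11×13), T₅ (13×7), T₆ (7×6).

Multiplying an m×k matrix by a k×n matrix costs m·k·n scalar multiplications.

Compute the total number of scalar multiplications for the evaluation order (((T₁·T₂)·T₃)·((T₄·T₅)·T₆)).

(T₁·T₂): 2×4 by 4×19 → 2×19, cost 2·4·19 = 152
((T₁·T₂)·T₃): 2×19 by 19×11 → 2×11, cost 2·19·11 = 418; cumulative 570
(T₄·T₅): 11×13 by 13×7 → 11×7, cost 11·13·7 = 1001
((T₄·T₅)·T₆): 11×7 by 7×6 → 11×6, cost 11·7·6 = 462; cumulative 1463
(((T₁·T₂)·T₃)·((T₄·T₅)·T₆)): 2×11 by 11×6 → 2×6, cost 2·11·6 = 132; cumulative 2165
Total: 2165 scalar multiplications.

2165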